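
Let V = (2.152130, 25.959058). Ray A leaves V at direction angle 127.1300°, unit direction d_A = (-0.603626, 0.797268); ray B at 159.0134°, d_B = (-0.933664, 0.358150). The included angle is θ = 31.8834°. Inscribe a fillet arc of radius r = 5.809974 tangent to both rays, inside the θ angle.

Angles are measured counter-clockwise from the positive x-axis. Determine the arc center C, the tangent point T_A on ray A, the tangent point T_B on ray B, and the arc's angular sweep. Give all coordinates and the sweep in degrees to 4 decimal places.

center=(-14.7576,38.6683) T_A=(-10.1255,42.1754) T_B=(-16.8385,33.2438) sweep=148.1166

bisector direction at 143.0717° = (-0.799388,0.600815)
center distance |VC| = r/sin(θ/2) = 5.809974/sin(15.9417°) = 21.153400
C = V + |VC|·bis = (-14.7576,38.6683)
T_A = V + ((C−V)·d_A)·d_A = V + 20.3399·d_A = (-10.1255,42.1754)
T_B = V + ((C−V)·d_B)·d_B = V + 20.3399·d_B = (-16.8385,33.2438)
sweep = 180° − θ = 148.1166°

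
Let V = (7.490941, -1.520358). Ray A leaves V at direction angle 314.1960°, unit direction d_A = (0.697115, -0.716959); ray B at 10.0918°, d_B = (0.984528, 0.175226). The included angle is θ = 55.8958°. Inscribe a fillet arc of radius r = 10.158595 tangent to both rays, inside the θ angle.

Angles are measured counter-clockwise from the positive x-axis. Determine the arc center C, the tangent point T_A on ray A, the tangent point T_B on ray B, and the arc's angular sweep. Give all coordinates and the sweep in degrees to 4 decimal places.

bisector direction at 342.1439° = (0.951830,-0.306627)
center distance |VC| = r/sin(θ/2) = 10.158595/sin(27.9479°) = 21.675438
C = V + |VC|·bis = (28.1223,-8.1666)
T_A = V + ((C−V)·d_A)·d_A = V + 19.1475·d_A = (20.8390,-15.2484)
T_B = V + ((C−V)·d_B)·d_B = V + 19.1475·d_B = (26.3422,1.8348)
sweep = 180° − θ = 124.1042°

center=(28.1223,-8.1666) T_A=(20.8390,-15.2484) T_B=(26.3422,1.8348) sweep=124.1042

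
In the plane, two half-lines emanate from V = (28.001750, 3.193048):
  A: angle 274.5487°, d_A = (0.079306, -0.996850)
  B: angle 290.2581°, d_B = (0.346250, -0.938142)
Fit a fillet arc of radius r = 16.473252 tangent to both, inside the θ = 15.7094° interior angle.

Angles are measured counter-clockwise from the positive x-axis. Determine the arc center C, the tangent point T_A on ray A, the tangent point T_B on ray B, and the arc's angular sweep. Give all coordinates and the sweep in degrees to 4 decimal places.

bisector direction at 282.4034° = (0.214793,-0.976660)
center distance |VC| = r/sin(θ/2) = 16.473252/sin(7.8547°) = 120.540660
C = V + |VC|·bis = (53.8931,-114.5341)
T_A = V + ((C−V)·d_A)·d_A = V + 119.4097·d_A = (37.4717,-115.8406)
T_B = V + ((C−V)·d_B)·d_B = V + 119.4097·d_B = (69.3473,-108.8303)
sweep = 180° − θ = 164.2906°

center=(53.8931,-114.5341) T_A=(37.4717,-115.8406) T_B=(69.3473,-108.8303) sweep=164.2906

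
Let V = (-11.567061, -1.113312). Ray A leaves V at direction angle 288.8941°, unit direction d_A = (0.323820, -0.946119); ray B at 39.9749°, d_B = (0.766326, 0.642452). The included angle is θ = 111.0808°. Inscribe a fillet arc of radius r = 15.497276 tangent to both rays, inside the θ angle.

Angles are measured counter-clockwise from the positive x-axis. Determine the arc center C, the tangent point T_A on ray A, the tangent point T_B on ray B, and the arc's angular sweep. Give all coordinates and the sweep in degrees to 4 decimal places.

bisector direction at 344.4345° = (0.963324,-0.268340)
center distance |VC| = r/sin(θ/2) = 15.497276/sin(55.5404°) = 18.795390
C = V + |VC|·bis = (6.5390,-6.1569)
T_A = V + ((C−V)·d_A)·d_A = V + 10.6349·d_A = (-8.1233,-11.1752)
T_B = V + ((C−V)·d_B)·d_B = V + 10.6349·d_B = (-3.4173,5.7191)
sweep = 180° − θ = 68.9192°

center=(6.5390,-6.1569) T_A=(-8.1233,-11.1752) T_B=(-3.4173,5.7191) sweep=68.9192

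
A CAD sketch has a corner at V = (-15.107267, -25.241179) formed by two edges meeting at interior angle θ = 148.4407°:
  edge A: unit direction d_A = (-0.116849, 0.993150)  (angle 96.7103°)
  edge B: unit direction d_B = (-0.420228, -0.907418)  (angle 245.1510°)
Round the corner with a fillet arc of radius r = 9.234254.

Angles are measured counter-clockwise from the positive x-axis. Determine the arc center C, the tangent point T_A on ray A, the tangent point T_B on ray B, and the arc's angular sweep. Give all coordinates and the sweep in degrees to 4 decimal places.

bisector direction at 170.9307° = (-0.987498,0.157630)
center distance |VC| = r/sin(θ/2) = 9.234254/sin(74.2203°) = 9.595878
C = V + |VC|·bis = (-24.5832,-23.7286)
T_A = V + ((C−V)·d_A)·d_A = V + 2.6095·d_A = (-15.4122,-22.6496)
T_B = V + ((C−V)·d_B)·d_B = V + 2.6095·d_B = (-16.2038,-27.6091)
sweep = 180° − θ = 31.5593°

center=(-24.5832,-23.7286) T_A=(-15.4122,-22.6496) T_B=(-16.2038,-27.6091) sweep=31.5593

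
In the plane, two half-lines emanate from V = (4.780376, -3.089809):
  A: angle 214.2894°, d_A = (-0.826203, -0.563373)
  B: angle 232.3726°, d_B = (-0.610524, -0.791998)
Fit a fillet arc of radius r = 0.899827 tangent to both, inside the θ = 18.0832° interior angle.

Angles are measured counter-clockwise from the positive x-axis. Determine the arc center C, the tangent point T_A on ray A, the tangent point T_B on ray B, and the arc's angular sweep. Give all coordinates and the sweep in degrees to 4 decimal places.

center=(0.6154,-7.0190) T_A=(0.1084,-6.2755) T_B=(1.3280,-7.5683) sweep=161.9168

bisector direction at 223.3310° = (-0.727402,-0.686212)
center distance |VC| = r/sin(θ/2) = 0.899827/sin(9.0416°) = 5.725855
C = V + |VC|·bis = (0.6154,-7.0190)
T_A = V + ((C−V)·d_A)·d_A = V + 5.6547·d_A = (0.1084,-6.2755)
T_B = V + ((C−V)·d_B)·d_B = V + 5.6547·d_B = (1.3280,-7.5683)
sweep = 180° − θ = 161.9168°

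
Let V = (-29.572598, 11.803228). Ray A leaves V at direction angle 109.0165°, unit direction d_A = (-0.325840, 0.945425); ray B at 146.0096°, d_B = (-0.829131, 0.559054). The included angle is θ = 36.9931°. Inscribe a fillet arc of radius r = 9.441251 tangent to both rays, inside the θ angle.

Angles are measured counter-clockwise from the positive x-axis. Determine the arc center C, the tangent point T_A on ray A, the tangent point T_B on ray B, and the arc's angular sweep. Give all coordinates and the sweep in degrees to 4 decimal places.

center=(-47.6946,35.4092) T_A=(-38.7687,38.4855) T_B=(-52.9728,27.5812) sweep=143.0069

bisector direction at 127.5130° = (-0.608942,0.793215)
center distance |VC| = r/sin(θ/2) = 9.441251/sin(18.4965°) = 29.759886
C = V + |VC|·bis = (-47.6946,35.4092)
T_A = V + ((C−V)·d_A)·d_A = V + 28.2226·d_A = (-38.7687,38.4855)
T_B = V + ((C−V)·d_B)·d_B = V + 28.2226·d_B = (-52.9728,27.5812)
sweep = 180° − θ = 143.0069°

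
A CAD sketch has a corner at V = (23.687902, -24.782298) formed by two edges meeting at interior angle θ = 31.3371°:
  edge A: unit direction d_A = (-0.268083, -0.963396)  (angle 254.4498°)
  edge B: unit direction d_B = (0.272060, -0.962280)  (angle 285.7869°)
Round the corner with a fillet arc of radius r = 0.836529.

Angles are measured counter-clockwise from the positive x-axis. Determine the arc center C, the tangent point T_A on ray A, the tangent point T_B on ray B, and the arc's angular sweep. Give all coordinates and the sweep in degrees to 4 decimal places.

center=(23.6943,-27.8797) T_A=(22.8884,-27.6555) T_B=(24.4993,-27.6521) sweep=148.6629

bisector direction at 270.1184° = (0.002066,-0.999998)
center distance |VC| = r/sin(θ/2) = 0.836529/sin(15.6685°) = 3.097430
C = V + |VC|·bis = (23.6943,-27.8797)
T_A = V + ((C−V)·d_A)·d_A = V + 2.9823·d_A = (22.8884,-27.6555)
T_B = V + ((C−V)·d_B)·d_B = V + 2.9823·d_B = (24.4993,-27.6521)
sweep = 180° − θ = 148.6629°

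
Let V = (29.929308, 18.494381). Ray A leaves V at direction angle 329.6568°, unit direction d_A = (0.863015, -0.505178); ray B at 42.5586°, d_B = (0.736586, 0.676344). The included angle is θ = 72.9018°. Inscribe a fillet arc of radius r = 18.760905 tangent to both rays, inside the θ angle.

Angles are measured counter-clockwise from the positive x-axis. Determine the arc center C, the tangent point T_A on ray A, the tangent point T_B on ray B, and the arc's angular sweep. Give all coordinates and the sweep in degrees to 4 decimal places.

bisector direction at 6.1077° = (0.994324,0.106398)
center distance |VC| = r/sin(θ/2) = 18.760905/sin(36.4509°) = 31.576908
C = V + |VC|·bis = (61.3270,21.8541)
T_A = V + ((C−V)·d_A)·d_A = V + 25.3994·d_A = (51.8494,5.6632)
T_B = V + ((C−V)·d_B)·d_B = V + 25.3994·d_B = (48.6382,35.6731)
sweep = 180° − θ = 107.0982°

center=(61.3270,21.8541) T_A=(51.8494,5.6632) T_B=(48.6382,35.6731) sweep=107.0982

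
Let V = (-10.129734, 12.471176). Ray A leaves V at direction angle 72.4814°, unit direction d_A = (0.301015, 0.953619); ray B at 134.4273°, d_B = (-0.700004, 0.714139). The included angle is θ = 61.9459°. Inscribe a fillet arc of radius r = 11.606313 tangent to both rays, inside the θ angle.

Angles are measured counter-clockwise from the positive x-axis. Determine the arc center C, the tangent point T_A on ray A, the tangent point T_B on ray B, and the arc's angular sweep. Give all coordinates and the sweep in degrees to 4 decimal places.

bisector direction at 103.4544° = (-0.232671,0.972556)
center distance |VC| = r/sin(θ/2) = 11.606313/sin(30.9730°) = 22.552587
C = V + |VC|·bis = (-15.3771,34.4048)
T_A = V + ((C−V)·d_A)·d_A = V + 19.3368·d_A = (-4.3091,30.9111)
T_B = V + ((C−V)·d_B)·d_B = V + 19.3368·d_B = (-23.6656,26.2804)
sweep = 180° − θ = 118.0541°

center=(-15.3771,34.4048) T_A=(-4.3091,30.9111) T_B=(-23.6656,26.2804) sweep=118.0541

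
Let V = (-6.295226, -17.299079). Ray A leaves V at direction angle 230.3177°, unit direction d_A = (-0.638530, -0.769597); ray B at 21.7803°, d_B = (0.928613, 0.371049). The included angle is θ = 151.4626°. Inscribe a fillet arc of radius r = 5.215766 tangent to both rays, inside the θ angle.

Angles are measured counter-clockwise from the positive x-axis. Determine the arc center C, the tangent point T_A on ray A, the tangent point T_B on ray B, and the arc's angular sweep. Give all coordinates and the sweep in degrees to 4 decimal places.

bisector direction at 306.0490° = (0.588477,-0.808514)
center distance |VC| = r/sin(θ/2) = 5.215766/sin(75.7313°) = 5.381791
C = V + |VC|·bis = (-3.1282,-21.6503)
T_A = V + ((C−V)·d_A)·d_A = V + 1.3264·d_A = (-7.1422,-18.3199)
T_B = V + ((C−V)·d_B)·d_B = V + 1.3264·d_B = (-5.0635,-16.8069)
sweep = 180° − θ = 28.5374°

center=(-3.1282,-21.6503) T_A=(-7.1422,-18.3199) T_B=(-5.0635,-16.8069) sweep=28.5374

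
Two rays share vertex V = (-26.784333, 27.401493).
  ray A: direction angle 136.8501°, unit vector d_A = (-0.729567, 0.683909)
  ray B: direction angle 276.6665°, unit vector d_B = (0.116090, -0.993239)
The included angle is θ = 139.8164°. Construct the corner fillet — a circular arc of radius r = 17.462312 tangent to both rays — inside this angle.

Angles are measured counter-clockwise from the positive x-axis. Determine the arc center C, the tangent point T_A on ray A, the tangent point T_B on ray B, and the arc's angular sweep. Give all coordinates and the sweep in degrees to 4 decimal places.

bisector direction at 206.7583° = (-0.892914,-0.450228)
center distance |VC| = r/sin(θ/2) = 17.462312/sin(69.9082°) = 18.593871
C = V + |VC|·bis = (-43.3871,19.0300)
T_A = V + ((C−V)·d_A)·d_A = V + 6.3875·d_A = (-31.4444,31.7699)
T_B = V + ((C−V)·d_B)·d_B = V + 6.3875·d_B = (-26.0428,21.0572)
sweep = 180° − θ = 40.1836°

center=(-43.3871,19.0300) T_A=(-31.4444,31.7699) T_B=(-26.0428,21.0572) sweep=40.1836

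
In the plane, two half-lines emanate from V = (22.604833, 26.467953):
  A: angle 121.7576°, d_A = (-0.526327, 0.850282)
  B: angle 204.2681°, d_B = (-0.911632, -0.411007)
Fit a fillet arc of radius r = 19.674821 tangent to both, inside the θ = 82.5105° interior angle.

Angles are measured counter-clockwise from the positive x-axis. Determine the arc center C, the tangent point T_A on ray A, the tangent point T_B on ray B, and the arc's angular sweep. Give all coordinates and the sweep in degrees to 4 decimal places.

bisector direction at 163.0129° = (-0.956370,0.292157)
center distance |VC| = r/sin(θ/2) = 19.674821/sin(41.2552°) = 29.836795
C = V + |VC|·bis = (-5.9302,35.1850)
T_A = V + ((C−V)·d_A)·d_A = V + 22.4307·d_A = (10.7990,45.5404)
T_B = V + ((C−V)·d_B)·d_B = V + 22.4307·d_B = (2.1563,17.2488)
sweep = 180° − θ = 97.4895°

center=(-5.9302,35.1850) T_A=(10.7990,45.5404) T_B=(2.1563,17.2488) sweep=97.4895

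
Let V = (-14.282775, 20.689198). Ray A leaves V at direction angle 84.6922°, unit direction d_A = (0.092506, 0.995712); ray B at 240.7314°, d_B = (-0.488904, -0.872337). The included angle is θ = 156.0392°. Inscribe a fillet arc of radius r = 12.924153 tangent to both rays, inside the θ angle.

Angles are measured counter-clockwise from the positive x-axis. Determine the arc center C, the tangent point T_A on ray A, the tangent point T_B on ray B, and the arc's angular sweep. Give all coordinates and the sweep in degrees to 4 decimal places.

center=(-26.8978,24.6155) T_A=(-14.0291,23.4199) T_B=(-15.6236,18.2968) sweep=23.9608

bisector direction at 162.7118° = (-0.954822,0.297178)
center distance |VC| = r/sin(θ/2) = 12.924153/sin(78.0196°) = 13.211926
C = V + |VC|·bis = (-26.8978,24.6155)
T_A = V + ((C−V)·d_A)·d_A = V + 2.7425·d_A = (-14.0291,23.4199)
T_B = V + ((C−V)·d_B)·d_B = V + 2.7425·d_B = (-15.6236,18.2968)
sweep = 180° − θ = 23.9608°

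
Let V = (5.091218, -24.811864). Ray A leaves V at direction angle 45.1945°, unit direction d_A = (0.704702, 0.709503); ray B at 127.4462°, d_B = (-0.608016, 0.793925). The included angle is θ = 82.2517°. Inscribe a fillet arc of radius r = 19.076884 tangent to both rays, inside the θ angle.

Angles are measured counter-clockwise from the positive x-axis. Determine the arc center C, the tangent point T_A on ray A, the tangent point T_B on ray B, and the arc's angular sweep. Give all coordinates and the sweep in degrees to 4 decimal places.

center=(6.9527,4.1331) T_A=(20.4878,-9.3104) T_B=(-8.1929,-7.4659) sweep=97.7483

bisector direction at 86.3204° = (0.064178,0.997938)
center distance |VC| = r/sin(θ/2) = 19.076884/sin(41.1258°) = 29.004781
C = V + |VC|·bis = (6.9527,4.1331)
T_A = V + ((C−V)·d_A)·d_A = V + 21.8483·d_A = (20.4878,-9.3104)
T_B = V + ((C−V)·d_B)·d_B = V + 21.8483·d_B = (-8.1929,-7.4659)
sweep = 180° − θ = 97.7483°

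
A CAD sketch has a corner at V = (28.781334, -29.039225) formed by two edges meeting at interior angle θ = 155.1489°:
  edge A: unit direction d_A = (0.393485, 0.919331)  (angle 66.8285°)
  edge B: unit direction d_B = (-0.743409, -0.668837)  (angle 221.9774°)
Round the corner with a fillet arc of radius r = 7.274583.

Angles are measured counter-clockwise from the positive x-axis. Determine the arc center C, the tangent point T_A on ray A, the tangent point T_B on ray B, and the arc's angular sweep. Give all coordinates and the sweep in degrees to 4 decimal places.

bisector direction at 144.4029° = (-0.813131,0.582081)
center distance |VC| = r/sin(θ/2) = 7.274583/sin(77.5744°) = 7.449067
C = V + |VC|·bis = (22.7243,-24.7033)
T_A = V + ((C−V)·d_A)·d_A = V + 1.6028·d_A = (29.4120,-27.5657)
T_B = V + ((C−V)·d_B)·d_B = V + 1.6028·d_B = (27.5898,-30.1113)
sweep = 180° − θ = 24.8511°

center=(22.7243,-24.7033) T_A=(29.4120,-27.5657) T_B=(27.5898,-30.1113) sweep=24.8511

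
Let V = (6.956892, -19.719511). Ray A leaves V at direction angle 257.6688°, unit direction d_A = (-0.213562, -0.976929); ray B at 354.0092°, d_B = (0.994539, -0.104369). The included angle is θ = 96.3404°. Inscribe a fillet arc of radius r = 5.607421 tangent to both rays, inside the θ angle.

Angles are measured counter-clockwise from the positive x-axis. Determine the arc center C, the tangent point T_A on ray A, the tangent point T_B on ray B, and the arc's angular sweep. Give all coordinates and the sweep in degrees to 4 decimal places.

center=(11.3631,-25.8201) T_A=(5.8851,-24.6226) T_B=(11.9483,-20.2433) sweep=83.6596

bisector direction at 305.8390° = (0.585510,-0.810665)
center distance |VC| = r/sin(θ/2) = 5.607421/sin(48.1702°) = 7.525434
C = V + |VC|·bis = (11.3631,-25.8201)
T_A = V + ((C−V)·d_A)·d_A = V + 5.0189·d_A = (5.8851,-24.6226)
T_B = V + ((C−V)·d_B)·d_B = V + 5.0189·d_B = (11.9483,-20.2433)
sweep = 180° − θ = 83.6596°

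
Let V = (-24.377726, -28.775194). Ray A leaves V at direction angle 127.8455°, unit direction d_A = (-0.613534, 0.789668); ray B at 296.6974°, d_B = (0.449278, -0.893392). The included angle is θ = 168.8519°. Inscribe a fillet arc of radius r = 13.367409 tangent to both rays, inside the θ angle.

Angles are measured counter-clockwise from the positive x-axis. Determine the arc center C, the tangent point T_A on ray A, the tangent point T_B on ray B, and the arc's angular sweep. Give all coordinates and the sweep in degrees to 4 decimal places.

bisector direction at 212.2715° = (-0.845528,-0.533931)
center distance |VC| = r/sin(θ/2) = 13.367409/sin(84.4260°) = 13.430917
C = V + |VC|·bis = (-35.7339,-35.9464)
T_A = V + ((C−V)·d_A)·d_A = V + 1.3046·d_A = (-25.1781,-27.7450)
T_B = V + ((C−V)·d_B)·d_B = V + 1.3046·d_B = (-23.7916,-29.9407)
sweep = 180° − θ = 11.1481°

center=(-35.7339,-35.9464) T_A=(-25.1781,-27.7450) T_B=(-23.7916,-29.9407) sweep=11.1481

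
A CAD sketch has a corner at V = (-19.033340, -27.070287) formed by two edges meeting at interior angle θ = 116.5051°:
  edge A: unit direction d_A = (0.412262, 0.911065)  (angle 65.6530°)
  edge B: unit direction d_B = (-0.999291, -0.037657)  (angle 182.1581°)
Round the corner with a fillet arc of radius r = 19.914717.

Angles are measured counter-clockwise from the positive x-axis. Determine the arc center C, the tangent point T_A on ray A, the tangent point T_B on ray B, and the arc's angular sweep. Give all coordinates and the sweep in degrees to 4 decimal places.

center=(-32.0969,-7.6337) T_A=(-13.9533,-15.8438) T_B=(-31.3470,-27.5343) sweep=63.4949

bisector direction at 123.9055° = (-0.557826,0.829958)
center distance |VC| = r/sin(θ/2) = 19.914717/sin(58.2525°) = 23.418729
C = V + |VC|·bis = (-32.0969,-7.6337)
T_A = V + ((C−V)·d_A)·d_A = V + 12.3224·d_A = (-13.9533,-15.8438)
T_B = V + ((C−V)·d_B)·d_B = V + 12.3224·d_B = (-31.3470,-27.5343)
sweep = 180° − θ = 63.4949°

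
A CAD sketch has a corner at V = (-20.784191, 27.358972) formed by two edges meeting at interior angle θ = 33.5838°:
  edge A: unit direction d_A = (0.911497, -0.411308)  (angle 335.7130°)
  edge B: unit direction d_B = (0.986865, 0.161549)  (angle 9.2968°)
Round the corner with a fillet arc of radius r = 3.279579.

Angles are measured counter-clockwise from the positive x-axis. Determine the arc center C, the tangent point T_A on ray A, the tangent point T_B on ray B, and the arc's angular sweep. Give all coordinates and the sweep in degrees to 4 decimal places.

center=(-9.5291,25.8782) T_A=(-10.8780,22.8889) T_B=(-10.0589,29.1147) sweep=146.4162

bisector direction at 352.5049° = (0.991456,-0.130441)
center distance |VC| = r/sin(θ/2) = 3.279579/sin(16.7919°) = 11.352091
C = V + |VC|·bis = (-9.5291,25.8782)
T_A = V + ((C−V)·d_A)·d_A = V + 10.8680·d_A = (-10.8780,22.8889)
T_B = V + ((C−V)·d_B)·d_B = V + 10.8680·d_B = (-10.0589,29.1147)
sweep = 180° − θ = 146.4162°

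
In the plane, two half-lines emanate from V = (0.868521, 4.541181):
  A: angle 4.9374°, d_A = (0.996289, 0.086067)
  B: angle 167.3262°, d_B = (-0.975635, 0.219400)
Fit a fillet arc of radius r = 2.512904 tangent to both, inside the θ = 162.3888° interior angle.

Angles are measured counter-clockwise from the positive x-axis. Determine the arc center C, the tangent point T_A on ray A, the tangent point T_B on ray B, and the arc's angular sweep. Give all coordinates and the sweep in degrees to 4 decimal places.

center=(1.0401,7.0783) T_A=(1.2563,4.5747) T_B=(0.4887,4.6266) sweep=17.6112

bisector direction at 86.1318° = (0.067462,0.997722)
center distance |VC| = r/sin(θ/2) = 2.512904/sin(81.1944°) = 2.542876
C = V + |VC|·bis = (1.0401,7.0783)
T_A = V + ((C−V)·d_A)·d_A = V + 0.3893·d_A = (1.2563,4.5747)
T_B = V + ((C−V)·d_B)·d_B = V + 0.3893·d_B = (0.4887,4.6266)
sweep = 180° − θ = 17.6112°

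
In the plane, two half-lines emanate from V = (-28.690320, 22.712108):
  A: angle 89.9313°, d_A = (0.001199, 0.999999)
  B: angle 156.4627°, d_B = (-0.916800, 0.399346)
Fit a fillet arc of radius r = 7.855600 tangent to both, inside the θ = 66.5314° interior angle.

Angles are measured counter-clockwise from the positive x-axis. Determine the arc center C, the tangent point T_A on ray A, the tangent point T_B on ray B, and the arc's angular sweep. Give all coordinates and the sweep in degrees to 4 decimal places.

center=(-36.5316,34.6961) T_A=(-28.6760,34.6867) T_B=(-39.6687,27.4941) sweep=113.4686

bisector direction at 123.1970° = (-0.547519,0.836793)
center distance |VC| = r/sin(θ/2) = 7.855600/sin(33.2657°) = 14.321385
C = V + |VC|·bis = (-36.5316,34.6961)
T_A = V + ((C−V)·d_A)·d_A = V + 11.9746·d_A = (-28.6760,34.6867)
T_B = V + ((C−V)·d_B)·d_B = V + 11.9746·d_B = (-39.6687,27.4941)
sweep = 180° − θ = 113.4686°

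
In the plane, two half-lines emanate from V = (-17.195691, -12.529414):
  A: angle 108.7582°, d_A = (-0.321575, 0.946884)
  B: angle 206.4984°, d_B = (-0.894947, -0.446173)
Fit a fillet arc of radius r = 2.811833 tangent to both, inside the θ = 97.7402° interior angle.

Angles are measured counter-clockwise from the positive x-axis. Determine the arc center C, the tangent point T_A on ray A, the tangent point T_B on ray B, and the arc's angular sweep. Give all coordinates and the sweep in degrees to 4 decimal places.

center=(-20.6478,-11.1086) T_A=(-17.9853,-10.2043) T_B=(-19.3932,-13.6250) sweep=82.2598

bisector direction at 157.6283° = (-0.924734,0.380614)
center distance |VC| = r/sin(θ/2) = 2.811833/sin(48.8701°) = 3.733082
C = V + |VC|·bis = (-20.6478,-11.1086)
T_A = V + ((C−V)·d_A)·d_A = V + 2.4555·d_A = (-17.9853,-10.2043)
T_B = V + ((C−V)·d_B)·d_B = V + 2.4555·d_B = (-19.3932,-13.6250)
sweep = 180° − θ = 82.2598°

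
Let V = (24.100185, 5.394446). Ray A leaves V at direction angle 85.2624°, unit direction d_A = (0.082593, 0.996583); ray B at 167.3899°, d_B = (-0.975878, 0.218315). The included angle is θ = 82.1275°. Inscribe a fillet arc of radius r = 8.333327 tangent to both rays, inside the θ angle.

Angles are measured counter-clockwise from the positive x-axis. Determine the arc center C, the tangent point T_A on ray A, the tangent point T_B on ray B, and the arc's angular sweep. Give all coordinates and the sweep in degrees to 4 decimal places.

center=(16.5853,15.6149) T_A=(24.8902,14.9266) T_B=(14.7660,7.4826) sweep=97.8725

bisector direction at 126.3261° = (-0.592381,0.805658)
center distance |VC| = r/sin(θ/2) = 8.333327/sin(41.0637°) = 12.685870
C = V + |VC|·bis = (16.5853,15.6149)
T_A = V + ((C−V)·d_A)·d_A = V + 9.5649·d_A = (24.8902,14.9266)
T_B = V + ((C−V)·d_B)·d_B = V + 9.5649·d_B = (14.7660,7.4826)
sweep = 180° − θ = 97.8725°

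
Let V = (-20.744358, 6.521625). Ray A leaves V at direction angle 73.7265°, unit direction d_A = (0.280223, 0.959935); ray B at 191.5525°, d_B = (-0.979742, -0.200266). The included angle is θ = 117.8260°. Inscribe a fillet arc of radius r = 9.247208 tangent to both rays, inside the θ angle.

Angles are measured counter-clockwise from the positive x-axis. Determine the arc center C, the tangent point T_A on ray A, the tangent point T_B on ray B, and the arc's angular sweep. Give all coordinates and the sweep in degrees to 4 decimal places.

center=(-28.0587,14.4649) T_A=(-19.1820,11.8737) T_B=(-26.2068,5.4051) sweep=62.1740

bisector direction at 132.6395° = (-0.677383,0.735630)
center distance |VC| = r/sin(θ/2) = 9.247208/sin(58.9130°) = 10.797966
C = V + |VC|·bis = (-28.0587,14.4649)
T_A = V + ((C−V)·d_A)·d_A = V + 5.5754·d_A = (-19.1820,11.8737)
T_B = V + ((C−V)·d_B)·d_B = V + 5.5754·d_B = (-26.2068,5.4051)
sweep = 180° − θ = 62.1740°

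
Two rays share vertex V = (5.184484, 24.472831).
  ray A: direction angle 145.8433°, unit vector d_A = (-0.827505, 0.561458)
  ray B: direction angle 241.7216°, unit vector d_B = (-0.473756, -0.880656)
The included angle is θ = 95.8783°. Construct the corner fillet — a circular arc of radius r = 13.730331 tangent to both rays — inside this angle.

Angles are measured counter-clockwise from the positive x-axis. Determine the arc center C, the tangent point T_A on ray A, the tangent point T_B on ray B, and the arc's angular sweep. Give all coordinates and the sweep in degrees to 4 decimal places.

bisector direction at 193.7825° = (-0.971207,-0.238236)
center distance |VC| = r/sin(θ/2) = 13.730331/sin(47.9391°) = 18.493678
C = V + |VC|·bis = (-12.7767,20.0670)
T_A = V + ((C−V)·d_A)·d_A = V + 12.3893·d_A = (-5.0677,31.4289)
T_B = V + ((C−V)·d_B)·d_B = V + 12.3893·d_B = (-0.6850,13.5621)
sweep = 180° − θ = 84.1217°

center=(-12.7767,20.0670) T_A=(-5.0677,31.4289) T_B=(-0.6850,13.5621) sweep=84.1217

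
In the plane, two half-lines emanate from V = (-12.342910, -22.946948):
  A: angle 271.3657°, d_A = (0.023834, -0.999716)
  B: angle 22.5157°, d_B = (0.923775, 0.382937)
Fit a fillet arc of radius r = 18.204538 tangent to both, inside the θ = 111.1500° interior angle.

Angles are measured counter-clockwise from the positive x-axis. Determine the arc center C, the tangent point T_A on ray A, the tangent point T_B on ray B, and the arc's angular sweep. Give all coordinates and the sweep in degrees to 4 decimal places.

center=(6.1538,-34.9861) T_A=(-12.0455,-35.4200) T_B=(-0.8174,-18.1692) sweep=68.8500

bisector direction at 326.9407° = (0.838106,-0.545507)
center distance |VC| = r/sin(θ/2) = 18.204538/sin(55.5750°) = 22.069667
C = V + |VC|·bis = (6.1538,-34.9861)
T_A = V + ((C−V)·d_A)·d_A = V + 12.4766·d_A = (-12.0455,-35.4200)
T_B = V + ((C−V)·d_B)·d_B = V + 12.4766·d_B = (-0.8174,-18.1692)
sweep = 180° − θ = 68.8500°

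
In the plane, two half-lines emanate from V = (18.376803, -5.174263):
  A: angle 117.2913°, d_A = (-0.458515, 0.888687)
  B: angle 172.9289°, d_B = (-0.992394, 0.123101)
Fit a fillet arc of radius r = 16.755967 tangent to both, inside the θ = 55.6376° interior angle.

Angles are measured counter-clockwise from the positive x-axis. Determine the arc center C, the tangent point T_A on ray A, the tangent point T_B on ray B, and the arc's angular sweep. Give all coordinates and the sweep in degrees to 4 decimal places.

center=(-11.0743,15.3634) T_A=(3.8166,23.0462) T_B=(-13.1369,-1.2652) sweep=124.3624

bisector direction at 145.1101° = (-0.820253,0.572001)
center distance |VC| = r/sin(θ/2) = 16.755967/sin(27.8188°) = 35.904859
C = V + |VC|·bis = (-11.0743,15.3634)
T_A = V + ((C−V)·d_A)·d_A = V + 31.7553·d_A = (3.8166,23.0462)
T_B = V + ((C−V)·d_B)·d_B = V + 31.7553·d_B = (-13.1369,-1.2652)
sweep = 180° − θ = 124.3624°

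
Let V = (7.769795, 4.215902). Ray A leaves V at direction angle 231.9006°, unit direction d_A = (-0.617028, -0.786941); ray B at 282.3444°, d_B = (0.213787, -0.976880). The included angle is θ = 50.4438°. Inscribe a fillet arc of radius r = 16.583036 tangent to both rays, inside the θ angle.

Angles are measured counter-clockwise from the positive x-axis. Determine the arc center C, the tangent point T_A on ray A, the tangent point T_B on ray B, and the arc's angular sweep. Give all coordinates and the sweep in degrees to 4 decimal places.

center=(-0.9033,-33.7212) T_A=(-13.9532,-23.4890) T_B=(15.2964,-30.1760) sweep=129.5562

bisector direction at 257.1225° = (-0.222867,-0.974849)
center distance |VC| = r/sin(θ/2) = 16.583036/sin(25.2219°) = 38.915886
C = V + |VC|·bis = (-0.9033,-33.7212)
T_A = V + ((C−V)·d_A)·d_A = V + 35.2058·d_A = (-13.9532,-23.4890)
T_B = V + ((C−V)·d_B)·d_B = V + 35.2058·d_B = (15.2964,-30.1760)
sweep = 180° − θ = 129.5562°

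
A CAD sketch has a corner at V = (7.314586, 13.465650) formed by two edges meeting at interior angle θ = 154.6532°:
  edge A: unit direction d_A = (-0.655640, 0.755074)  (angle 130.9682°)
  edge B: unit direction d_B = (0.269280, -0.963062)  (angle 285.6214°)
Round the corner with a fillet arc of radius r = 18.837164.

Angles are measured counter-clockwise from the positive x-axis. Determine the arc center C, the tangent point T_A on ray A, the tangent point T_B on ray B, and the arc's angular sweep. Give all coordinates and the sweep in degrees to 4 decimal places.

center=(-9.6861,4.3137) T_A=(4.5373,16.6641) T_B=(8.4552,9.3862) sweep=25.3468

bisector direction at 208.2948° = (-0.880520,-0.474008)
center distance |VC| = r/sin(θ/2) = 18.837164/sin(77.3266°) = 19.307564
C = V + |VC|·bis = (-9.6861,4.3137)
T_A = V + ((C−V)·d_A)·d_A = V + 4.2359·d_A = (4.5373,16.6641)
T_B = V + ((C−V)·d_B)·d_B = V + 4.2359·d_B = (8.4552,9.3862)
sweep = 180° − θ = 25.3468°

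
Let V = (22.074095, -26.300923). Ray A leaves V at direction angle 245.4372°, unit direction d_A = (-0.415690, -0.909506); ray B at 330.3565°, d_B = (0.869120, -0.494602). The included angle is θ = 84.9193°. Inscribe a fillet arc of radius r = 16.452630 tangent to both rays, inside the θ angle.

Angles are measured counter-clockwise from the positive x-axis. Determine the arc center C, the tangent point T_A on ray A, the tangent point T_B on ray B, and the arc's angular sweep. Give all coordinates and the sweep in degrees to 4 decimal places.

bisector direction at 287.8968° = (0.307304,-0.951611)
center distance |VC| = r/sin(θ/2) = 16.452630/sin(42.4597°) = 24.371710
C = V + |VC|·bis = (29.5636,-49.4933)
T_A = V + ((C−V)·d_A)·d_A = V + 17.9803·d_A = (14.5999,-42.6541)
T_B = V + ((C−V)·d_B)·d_B = V + 17.9803·d_B = (37.7011,-35.1940)
sweep = 180° − θ = 95.0807°

center=(29.5636,-49.4933) T_A=(14.5999,-42.6541) T_B=(37.7011,-35.1940) sweep=95.0807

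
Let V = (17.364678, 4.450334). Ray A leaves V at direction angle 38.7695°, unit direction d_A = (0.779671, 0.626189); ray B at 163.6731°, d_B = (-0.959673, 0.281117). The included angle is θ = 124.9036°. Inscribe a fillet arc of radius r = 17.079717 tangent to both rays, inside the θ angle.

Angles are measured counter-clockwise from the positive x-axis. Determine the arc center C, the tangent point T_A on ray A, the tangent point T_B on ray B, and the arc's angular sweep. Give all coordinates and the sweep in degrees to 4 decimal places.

center=(13.6160,23.3459) T_A=(24.3111,10.0293) T_B=(8.8146,6.9549) sweep=55.0964

bisector direction at 101.2213° = (-0.194599,0.980883)
center distance |VC| = r/sin(θ/2) = 17.079717/sin(62.4518°) = 19.263808
C = V + |VC|·bis = (13.6160,23.3459)
T_A = V + ((C−V)·d_A)·d_A = V + 8.9094·d_A = (24.3111,10.0293)
T_B = V + ((C−V)·d_B)·d_B = V + 8.9094·d_B = (8.8146,6.9549)
sweep = 180° − θ = 55.0964°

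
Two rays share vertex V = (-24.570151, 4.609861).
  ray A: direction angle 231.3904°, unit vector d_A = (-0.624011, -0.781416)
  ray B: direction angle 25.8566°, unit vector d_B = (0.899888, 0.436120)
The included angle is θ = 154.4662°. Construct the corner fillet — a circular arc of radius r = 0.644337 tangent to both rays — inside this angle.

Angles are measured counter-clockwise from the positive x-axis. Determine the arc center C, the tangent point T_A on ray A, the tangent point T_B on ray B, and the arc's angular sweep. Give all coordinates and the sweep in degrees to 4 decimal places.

center=(-24.1578,4.0937) T_A=(-24.6613,4.4958) T_B=(-24.4388,4.6735) sweep=25.5338

bisector direction at 308.6235° = (0.624200,-0.781265)
center distance |VC| = r/sin(θ/2) = 0.644337/sin(77.2331°) = 0.660671
C = V + |VC|·bis = (-24.1578,4.0937)
T_A = V + ((C−V)·d_A)·d_A = V + 0.1460·d_A = (-24.6613,4.4958)
T_B = V + ((C−V)·d_B)·d_B = V + 0.1460·d_B = (-24.4388,4.6735)
sweep = 180° − θ = 25.5338°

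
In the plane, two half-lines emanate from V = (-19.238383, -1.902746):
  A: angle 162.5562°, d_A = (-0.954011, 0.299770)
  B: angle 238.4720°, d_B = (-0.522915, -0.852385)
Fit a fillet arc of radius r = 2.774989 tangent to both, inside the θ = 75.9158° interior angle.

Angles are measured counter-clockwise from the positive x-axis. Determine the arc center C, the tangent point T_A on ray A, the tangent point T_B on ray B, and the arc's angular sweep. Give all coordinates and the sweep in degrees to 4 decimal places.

center=(-23.4639,-3.4838) T_A=(-22.6320,-0.8364) T_B=(-21.0985,-4.9349) sweep=104.0842

bisector direction at 200.5141° = (-0.936586,-0.350438)
center distance |VC| = r/sin(θ/2) = 2.774989/sin(37.9579°) = 4.511574
C = V + |VC|·bis = (-23.4639,-3.4838)
T_A = V + ((C−V)·d_A)·d_A = V + 3.5572·d_A = (-22.6320,-0.8364)
T_B = V + ((C−V)·d_B)·d_B = V + 3.5572·d_B = (-21.0985,-4.9349)
sweep = 180° − θ = 104.0842°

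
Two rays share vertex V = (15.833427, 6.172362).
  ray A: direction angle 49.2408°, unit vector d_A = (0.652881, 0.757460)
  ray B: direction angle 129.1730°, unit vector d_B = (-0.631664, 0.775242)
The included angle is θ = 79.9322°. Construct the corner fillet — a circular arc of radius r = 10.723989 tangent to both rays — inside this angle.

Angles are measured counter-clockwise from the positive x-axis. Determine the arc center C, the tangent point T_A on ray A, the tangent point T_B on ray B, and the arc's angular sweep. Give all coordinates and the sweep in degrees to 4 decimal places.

center=(16.0645,22.8661) T_A=(24.1875,15.8646) T_B=(7.7508,16.0921) sweep=100.0678

bisector direction at 89.2069° = (0.013842,0.999904)
center distance |VC| = r/sin(θ/2) = 10.723989/sin(39.9661°) = 16.695340
C = V + |VC|·bis = (16.0645,22.8661)
T_A = V + ((C−V)·d_A)·d_A = V + 12.7957·d_A = (24.1875,15.8646)
T_B = V + ((C−V)·d_B)·d_B = V + 12.7957·d_B = (7.7508,16.0921)
sweep = 180° − θ = 100.0678°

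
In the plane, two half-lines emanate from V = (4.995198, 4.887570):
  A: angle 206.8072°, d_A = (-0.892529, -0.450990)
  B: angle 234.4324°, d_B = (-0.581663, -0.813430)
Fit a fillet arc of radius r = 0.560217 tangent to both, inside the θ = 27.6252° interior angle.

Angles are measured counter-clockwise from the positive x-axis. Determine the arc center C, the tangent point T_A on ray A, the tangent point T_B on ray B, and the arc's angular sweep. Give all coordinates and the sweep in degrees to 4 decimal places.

center=(3.2141,3.3599) T_A=(2.9615,3.8599) T_B=(3.6698,3.0341) sweep=152.3748

bisector direction at 220.6198° = (-0.759046,-0.651037)
center distance |VC| = r/sin(θ/2) = 0.560217/sin(13.8126°) = 2.346488
C = V + |VC|·bis = (3.2141,3.3599)
T_A = V + ((C−V)·d_A)·d_A = V + 2.2786·d_A = (2.9615,3.8599)
T_B = V + ((C−V)·d_B)·d_B = V + 2.2786·d_B = (3.6698,3.0341)
sweep = 180° − θ = 152.3748°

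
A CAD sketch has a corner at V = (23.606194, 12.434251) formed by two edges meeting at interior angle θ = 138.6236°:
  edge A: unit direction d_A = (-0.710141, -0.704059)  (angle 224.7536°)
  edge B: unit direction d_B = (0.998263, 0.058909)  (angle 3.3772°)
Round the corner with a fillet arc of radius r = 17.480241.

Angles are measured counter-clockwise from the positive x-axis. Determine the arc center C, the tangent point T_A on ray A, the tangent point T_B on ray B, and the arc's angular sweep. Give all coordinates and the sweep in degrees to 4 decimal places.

bisector direction at 294.0654° = (0.407779,-0.913081)
center distance |VC| = r/sin(θ/2) = 17.480241/sin(69.3118°) = 18.685117
C = V + |VC|·bis = (31.2256,-4.6268)
T_A = V + ((C−V)·d_A)·d_A = V + 6.6011·d_A = (18.9185,7.7867)
T_B = V + ((C−V)·d_B)·d_B = V + 6.6011·d_B = (30.1958,12.8231)
sweep = 180° − θ = 41.3764°

center=(31.2256,-4.6268) T_A=(18.9185,7.7867) T_B=(30.1958,12.8231) sweep=41.3764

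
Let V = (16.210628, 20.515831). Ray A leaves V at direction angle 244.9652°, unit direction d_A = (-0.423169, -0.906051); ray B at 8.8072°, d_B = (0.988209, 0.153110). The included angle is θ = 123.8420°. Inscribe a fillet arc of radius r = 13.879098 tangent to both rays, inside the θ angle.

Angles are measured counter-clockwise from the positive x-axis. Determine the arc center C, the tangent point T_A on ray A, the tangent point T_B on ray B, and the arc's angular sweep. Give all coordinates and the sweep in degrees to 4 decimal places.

bisector direction at 306.8862° = (0.600228,-0.799829)
center distance |VC| = r/sin(θ/2) = 13.879098/sin(61.9210°) = 15.730598
C = V + |VC|·bis = (25.6526,7.9340)
T_A = V + ((C−V)·d_A)·d_A = V + 7.4042·d_A = (13.0774,13.8072)
T_B = V + ((C−V)·d_B)·d_B = V + 7.4042·d_B = (23.5275,21.6495)
sweep = 180° − θ = 56.1580°

center=(25.6526,7.9340) T_A=(13.0774,13.8072) T_B=(23.5275,21.6495) sweep=56.1580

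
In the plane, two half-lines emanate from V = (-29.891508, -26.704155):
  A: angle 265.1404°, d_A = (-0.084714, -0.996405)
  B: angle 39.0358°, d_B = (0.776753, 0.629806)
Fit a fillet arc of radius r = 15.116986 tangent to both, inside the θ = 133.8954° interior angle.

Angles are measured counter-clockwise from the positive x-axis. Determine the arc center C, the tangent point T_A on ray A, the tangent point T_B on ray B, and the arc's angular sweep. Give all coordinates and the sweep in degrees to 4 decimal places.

center=(-15.3738,-34.3947) T_A=(-30.4365,-33.1141) T_B=(-24.8946,-22.6526) sweep=46.1046

bisector direction at 332.0881° = (0.883668,-0.468113)
center distance |VC| = r/sin(θ/2) = 15.116986/sin(66.9477°) = 16.428867
C = V + |VC|·bis = (-15.3738,-34.3947)
T_A = V + ((C−V)·d_A)·d_A = V + 6.4331·d_A = (-30.4365,-33.1141)
T_B = V + ((C−V)·d_B)·d_B = V + 6.4331·d_B = (-24.8946,-22.6526)
sweep = 180° − θ = 46.1046°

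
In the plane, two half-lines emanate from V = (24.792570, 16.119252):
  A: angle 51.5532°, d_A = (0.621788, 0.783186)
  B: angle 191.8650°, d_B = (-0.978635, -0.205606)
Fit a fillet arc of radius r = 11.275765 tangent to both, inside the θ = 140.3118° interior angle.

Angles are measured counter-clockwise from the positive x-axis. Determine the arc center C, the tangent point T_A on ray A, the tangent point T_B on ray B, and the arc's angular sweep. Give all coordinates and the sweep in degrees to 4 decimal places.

center=(18.4918,26.3174) T_A=(27.3228,19.3063) T_B=(20.8102,15.2826) sweep=39.6882

bisector direction at 121.7091° = (-0.525607,0.850728)
center distance |VC| = r/sin(θ/2) = 11.275765/sin(70.1559°) = 11.987591
C = V + |VC|·bis = (18.4918,26.3174)
T_A = V + ((C−V)·d_A)·d_A = V + 4.0693·d_A = (27.3228,19.3063)
T_B = V + ((C−V)·d_B)·d_B = V + 4.0693·d_B = (20.8102,15.2826)
sweep = 180° − θ = 39.6882°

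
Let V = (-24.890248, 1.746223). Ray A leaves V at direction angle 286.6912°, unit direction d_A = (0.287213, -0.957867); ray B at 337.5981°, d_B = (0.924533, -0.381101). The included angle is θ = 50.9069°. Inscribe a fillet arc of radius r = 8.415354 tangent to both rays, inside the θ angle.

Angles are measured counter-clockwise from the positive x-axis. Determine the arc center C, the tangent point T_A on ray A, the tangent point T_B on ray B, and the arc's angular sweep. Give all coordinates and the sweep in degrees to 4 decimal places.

center=(-11.7515,-12.7720) T_A=(-19.8123,-15.1890) T_B=(-8.5444,-4.9917) sweep=129.0931

bisector direction at 312.1447° = (0.671005,-0.741453)
center distance |VC| = r/sin(θ/2) = 8.415354/sin(25.4535°) = 19.580716
C = V + |VC|·bis = (-11.7515,-12.7720)
T_A = V + ((C−V)·d_A)·d_A = V + 17.6801·d_A = (-19.8123,-15.1890)
T_B = V + ((C−V)·d_B)·d_B = V + 17.6801·d_B = (-8.5444,-4.9917)
sweep = 180° − θ = 129.0931°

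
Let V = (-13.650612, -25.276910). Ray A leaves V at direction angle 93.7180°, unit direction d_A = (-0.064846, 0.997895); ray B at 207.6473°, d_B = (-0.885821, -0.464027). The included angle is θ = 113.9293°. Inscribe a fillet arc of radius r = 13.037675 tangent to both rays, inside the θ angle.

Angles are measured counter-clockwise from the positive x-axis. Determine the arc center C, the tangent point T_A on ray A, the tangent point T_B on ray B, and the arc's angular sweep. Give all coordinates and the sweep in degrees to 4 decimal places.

bisector direction at 150.6827° = (-0.871921,0.489647)
center distance |VC| = r/sin(θ/2) = 13.037675/sin(56.9646°) = 15.551879
C = V + |VC|·bis = (-27.2106,-17.6620)
T_A = V + ((C−V)·d_A)·d_A = V + 8.4782·d_A = (-14.2004,-16.8165)
T_B = V + ((C−V)·d_B)·d_B = V + 8.4782·d_B = (-21.1608,-29.2110)
sweep = 180° − θ = 66.0707°

center=(-27.2106,-17.6620) T_A=(-14.2004,-16.8165) T_B=(-21.1608,-29.2110) sweep=66.0707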